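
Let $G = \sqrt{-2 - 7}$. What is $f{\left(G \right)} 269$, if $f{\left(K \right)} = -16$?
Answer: $-4304$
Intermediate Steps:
$G = 3 i$ ($G = \sqrt{-9} = 3 i \approx 3.0 i$)
$f{\left(G \right)} 269 = \left(-16\right) 269 = -4304$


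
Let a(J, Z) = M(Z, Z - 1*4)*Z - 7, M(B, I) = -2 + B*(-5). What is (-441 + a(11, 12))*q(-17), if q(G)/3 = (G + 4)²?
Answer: -604344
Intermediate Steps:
M(B, I) = -2 - 5*B
a(J, Z) = -7 + Z*(-2 - 5*Z) (a(J, Z) = (-2 - 5*Z)*Z - 7 = Z*(-2 - 5*Z) - 7 = -7 + Z*(-2 - 5*Z))
q(G) = 3*(4 + G)² (q(G) = 3*(G + 4)² = 3*(4 + G)²)
(-441 + a(11, 12))*q(-17) = (-441 + (-7 - 1*12*(2 + 5*12)))*(3*(4 - 17)²) = (-441 + (-7 - 1*12*(2 + 60)))*(3*(-13)²) = (-441 + (-7 - 1*12*62))*(3*169) = (-441 + (-7 - 744))*507 = (-441 - 751)*507 = -1192*507 = -604344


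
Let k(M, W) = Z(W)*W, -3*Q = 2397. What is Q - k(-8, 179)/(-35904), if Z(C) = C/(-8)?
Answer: -229530409/287232 ≈ -799.11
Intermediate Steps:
Z(C) = -C/8 (Z(C) = C*(-⅛) = -C/8)
Q = -799 (Q = -⅓*2397 = -799)
k(M, W) = -W²/8 (k(M, W) = (-W/8)*W = -W²/8)
Q - k(-8, 179)/(-35904) = -799 - (-⅛*179²)/(-35904) = -799 - (-⅛*32041)*(-1)/35904 = -799 - (-32041)*(-1)/(8*35904) = -799 - 1*32041/287232 = -799 - 32041/287232 = -229530409/287232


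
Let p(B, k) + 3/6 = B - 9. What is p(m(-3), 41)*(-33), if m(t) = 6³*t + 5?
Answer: 43065/2 ≈ 21533.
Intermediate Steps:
m(t) = 5 + 216*t (m(t) = 216*t + 5 = 5 + 216*t)
p(B, k) = -19/2 + B (p(B, k) = -½ + (B - 9) = -½ + (-9 + B) = -19/2 + B)
p(m(-3), 41)*(-33) = (-19/2 + (5 + 216*(-3)))*(-33) = (-19/2 + (5 - 648))*(-33) = (-19/2 - 643)*(-33) = -1305/2*(-33) = 43065/2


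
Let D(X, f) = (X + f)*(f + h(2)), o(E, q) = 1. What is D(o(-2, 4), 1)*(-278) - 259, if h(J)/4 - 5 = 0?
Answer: -11935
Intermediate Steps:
h(J) = 20 (h(J) = 20 + 4*0 = 20 + 0 = 20)
D(X, f) = (20 + f)*(X + f) (D(X, f) = (X + f)*(f + 20) = (X + f)*(20 + f) = (20 + f)*(X + f))
D(o(-2, 4), 1)*(-278) - 259 = (1² + 20*1 + 20*1 + 1*1)*(-278) - 259 = (1 + 20 + 20 + 1)*(-278) - 259 = 42*(-278) - 259 = -11676 - 259 = -11935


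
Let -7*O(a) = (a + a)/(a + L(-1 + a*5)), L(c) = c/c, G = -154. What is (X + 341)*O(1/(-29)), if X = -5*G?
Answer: 1111/98 ≈ 11.337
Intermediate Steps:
L(c) = 1
X = 770 (X = -5*(-154) = 770)
O(a) = -2*a/(7*(1 + a)) (O(a) = -(a + a)/(7*(a + 1)) = -2*a/(7*(1 + a)))
(X + 341)*O(1/(-29)) = (770 + 341)*(-2/(-29*(7 + 7/(-29)))) = 1111*(-2*(-1/29)/(7 + 7*(-1/29))) = 1111*(-2*(-1/29)/(7 - 7/29)) = 1111*(-2*(-1/29)/196/29) = 1111*(-2*(-1/29)*29/196) = 1111*(1/98) = 1111/98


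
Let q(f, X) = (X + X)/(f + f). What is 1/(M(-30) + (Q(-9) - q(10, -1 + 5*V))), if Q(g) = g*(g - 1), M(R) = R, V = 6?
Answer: 10/571 ≈ 0.017513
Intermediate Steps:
q(f, X) = X/f (q(f, X) = (2*X)/((2*f)) = (2*X)*(1/(2*f)) = X/f)
Q(g) = g*(-1 + g)
1/(M(-30) + (Q(-9) - q(10, -1 + 5*V))) = 1/(-30 + (-9*(-1 - 9) - (-1 + 5*6)/10)) = 1/(-30 + (-9*(-10) - (-1 + 30)/10)) = 1/(-30 + (90 - 29/10)) = 1/(-30 + 871/10) = 1/(571/10) = 10/571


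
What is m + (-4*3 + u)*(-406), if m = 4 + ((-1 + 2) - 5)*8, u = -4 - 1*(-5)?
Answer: 4438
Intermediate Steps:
u = 1 (u = -4 + 5 = 1)
m = -28 (m = 4 + (1 - 5)*8 = 4 - 4*8 = 4 - 32 = -28)
m + (-4*3 + u)*(-406) = -28 + (-4*3 + 1)*(-406) = -28 + (-12 + 1)*(-406) = -28 - 11*(-406) = -28 + 4466 = 4438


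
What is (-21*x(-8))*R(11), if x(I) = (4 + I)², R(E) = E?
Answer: -3696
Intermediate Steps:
(-21*x(-8))*R(11) = -21*(4 - 8)²*11 = -21*(-4)²*11 = -21*16*11 = -336*11 = -3696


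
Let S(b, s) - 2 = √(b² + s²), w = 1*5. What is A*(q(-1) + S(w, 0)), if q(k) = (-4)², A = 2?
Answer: 46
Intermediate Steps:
w = 5
q(k) = 16
S(b, s) = 2 + √(b² + s²)
A*(q(-1) + S(w, 0)) = 2*(16 + (2 + √(5² + 0²))) = 2*(16 + (2 + √(25 + 0))) = 2*(16 + (2 + √25)) = 2*(16 + (2 + 5)) = 2*(16 + 7) = 2*23 = 46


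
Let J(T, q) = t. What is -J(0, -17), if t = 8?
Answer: -8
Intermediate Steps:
J(T, q) = 8
-J(0, -17) = -1*8 = -8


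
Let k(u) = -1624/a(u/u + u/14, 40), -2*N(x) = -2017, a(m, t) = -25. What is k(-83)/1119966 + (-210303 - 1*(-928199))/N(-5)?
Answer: 20100479426204/28237142775 ≈ 711.85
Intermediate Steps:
N(x) = 2017/2 (N(x) = -½*(-2017) = 2017/2)
k(u) = 1624/25 (k(u) = -1624/(-25) = -1624*(-1/25) = 1624/25)
k(-83)/1119966 + (-210303 - 1*(-928199))/N(-5) = (1624/25)/1119966 + (-210303 - 1*(-928199))/(2017/2) = (1624/25)*(1/1119966) + (-210303 + 928199)*(2/2017) = 812/13999575 + 717896*(2/2017) = 812/13999575 + 1435792/2017 = 20100479426204/28237142775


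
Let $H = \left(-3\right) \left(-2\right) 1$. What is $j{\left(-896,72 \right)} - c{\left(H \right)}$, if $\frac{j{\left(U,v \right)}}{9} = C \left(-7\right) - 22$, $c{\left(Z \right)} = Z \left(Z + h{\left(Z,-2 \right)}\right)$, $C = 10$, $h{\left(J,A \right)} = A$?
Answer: $-852$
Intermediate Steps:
$H = 6$ ($H = 6 \cdot 1 = 6$)
$c{\left(Z \right)} = Z \left(-2 + Z\right)$ ($c{\left(Z \right)} = Z \left(Z - 2\right) = Z \left(-2 + Z\right)$)
$j{\left(U,v \right)} = -828$ ($j{\left(U,v \right)} = 9 \left(10 \left(-7\right) - 22\right) = 9 \left(-70 - 22\right) = 9 \left(-92\right) = -828$)
$j{\left(-896,72 \right)} - c{\left(H \right)} = -828 - 6 \left(-2 + 6\right) = -828 - 6 \cdot 4 = -828 - 24 = -852$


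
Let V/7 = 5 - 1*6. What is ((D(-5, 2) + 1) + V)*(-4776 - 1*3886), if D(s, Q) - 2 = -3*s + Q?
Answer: -112606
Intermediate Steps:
V = -7 (V = 7*(5 - 1*6) = 7*(5 - 6) = 7*(-1) = -7)
D(s, Q) = 2 + Q - 3*s (D(s, Q) = 2 + (-3*s + Q) = 2 + (Q - 3*s) = 2 + Q - 3*s)
((D(-5, 2) + 1) + V)*(-4776 - 1*3886) = (((2 + 2 - 3*(-5)) + 1) - 7)*(-4776 - 1*3886) = (((2 + 2 + 15) + 1) - 7)*(-4776 - 3886) = ((19 + 1) - 7)*(-8662) = (20 - 7)*(-8662) = 13*(-8662) = -112606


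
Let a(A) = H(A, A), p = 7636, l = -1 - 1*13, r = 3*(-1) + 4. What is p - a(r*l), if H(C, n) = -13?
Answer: 7649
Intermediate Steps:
r = 1 (r = -3 + 4 = 1)
l = -14 (l = -1 - 13 = -14)
a(A) = -13
p - a(r*l) = 7636 - 1*(-13) = 7636 + 13 = 7649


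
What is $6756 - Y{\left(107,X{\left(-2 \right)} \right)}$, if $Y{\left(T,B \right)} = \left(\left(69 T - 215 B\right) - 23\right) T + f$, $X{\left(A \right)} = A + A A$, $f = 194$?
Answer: $-734948$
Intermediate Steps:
$X{\left(A \right)} = A + A^{2}$
$Y{\left(T,B \right)} = 194 + T \left(-23 - 215 B + 69 T\right)$ ($Y{\left(T,B \right)} = \left(\left(69 T - 215 B\right) - 23\right) T + 194 = \left(\left(- 215 B + 69 T\right) - 23\right) T + 194 = \left(-23 - 215 B + 69 T\right) T + 194 = T \left(-23 - 215 B + 69 T\right) + 194 = 194 + T \left(-23 - 215 B + 69 T\right)$)
$6756 - Y{\left(107,X{\left(-2 \right)} \right)} = 6756 - \left(194 - 2461 + 69 \cdot 107^{2} - 215 \left(- 2 \left(1 - 2\right)\right) 107\right) = 6756 - \left(194 - 2461 + 69 \cdot 11449 - 215 \left(\left(-2\right) \left(-1\right)\right) 107\right) = 6756 - \left(194 - 2461 + 789981 - 430 \cdot 107\right) = 6756 - \left(194 - 2461 + 789981 - 46010\right) = 6756 - 741704 = -734948$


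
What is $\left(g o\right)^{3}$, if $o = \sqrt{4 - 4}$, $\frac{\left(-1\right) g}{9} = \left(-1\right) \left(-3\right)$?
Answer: $0$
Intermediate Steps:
$g = -27$ ($g = - 9 \left(\left(-1\right) \left(-3\right)\right) = \left(-9\right) 3 = -27$)
$o = 0$ ($o = \sqrt{0} = 0$)
$\left(g o\right)^{3} = \left(\left(-27\right) 0\right)^{3} = 0^{3} = 0$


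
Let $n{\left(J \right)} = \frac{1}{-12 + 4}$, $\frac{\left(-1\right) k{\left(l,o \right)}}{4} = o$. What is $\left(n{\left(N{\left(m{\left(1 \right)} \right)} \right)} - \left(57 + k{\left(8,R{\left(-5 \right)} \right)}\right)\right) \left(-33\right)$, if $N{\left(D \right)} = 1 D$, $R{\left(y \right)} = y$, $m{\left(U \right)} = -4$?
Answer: $\frac{20361}{8} \approx 2545.1$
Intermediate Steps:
$k{\left(l,o \right)} = - 4 o$
$N{\left(D \right)} = D$
$n{\left(J \right)} = - \frac{1}{8}$ ($n{\left(J \right)} = \frac{1}{-8} = - \frac{1}{8}$)
$\left(n{\left(N{\left(m{\left(1 \right)} \right)} \right)} - \left(57 + k{\left(8,R{\left(-5 \right)} \right)}\right)\right) \left(-33\right) = \left(- \frac{1}{8} - \left(57 - -20\right)\right) \left(-33\right) = \left(- \frac{1}{8} - 77\right) \left(-33\right) = \left(- \frac{617}{8}\right) \left(-33\right) = \frac{20361}{8}$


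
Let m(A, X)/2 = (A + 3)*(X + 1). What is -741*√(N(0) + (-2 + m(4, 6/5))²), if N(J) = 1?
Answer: -741*√20761/5 ≈ -21354.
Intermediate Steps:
m(A, X) = 2*(1 + X)*(3 + A) (m(A, X) = 2*((A + 3)*(X + 1)) = 2*((3 + A)*(1 + X)) = 2*((1 + X)*(3 + A)) = 2*(1 + X)*(3 + A))
-741*√(N(0) + (-2 + m(4, 6/5))²) = -741*√(1 + (-2 + (6 + 2*4 + 6*(6/5) + 2*4*(6/5)))²) = -741*√(1 + (-2 + (6 + 8 + 6*(6*(⅕)) + 2*4*(6*(⅕))))²) = -741*√(1 + (-2 + (6 + 8 + 6*(6/5) + 2*4*(6/5)))²) = -741*√(1 + (-2 + (6 + 8 + 36/5 + 48/5))²) = -741*√(1 + (-2 + 154/5)²) = -741*√(1 + (144/5)²) = -741*√(1 + 20736/25) = -741*√20761/5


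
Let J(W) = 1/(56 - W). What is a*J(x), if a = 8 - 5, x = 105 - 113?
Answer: 3/64 ≈ 0.046875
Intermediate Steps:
x = -8
a = 3
a*J(x) = 3*(-1/(-56 - 8)) = 3*(-1/(-64)) = 3*(-1*(-1/64)) = 3*(1/64) = 3/64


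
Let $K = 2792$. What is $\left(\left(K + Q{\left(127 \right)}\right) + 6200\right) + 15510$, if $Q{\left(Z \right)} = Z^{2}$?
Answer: $40631$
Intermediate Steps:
$\left(\left(K + Q{\left(127 \right)}\right) + 6200\right) + 15510 = \left(\left(2792 + 127^{2}\right) + 6200\right) + 15510 = \left(\left(2792 + 16129\right) + 6200\right) + 15510 = \left(18921 + 6200\right) + 15510 = 25121 + 15510 = 40631$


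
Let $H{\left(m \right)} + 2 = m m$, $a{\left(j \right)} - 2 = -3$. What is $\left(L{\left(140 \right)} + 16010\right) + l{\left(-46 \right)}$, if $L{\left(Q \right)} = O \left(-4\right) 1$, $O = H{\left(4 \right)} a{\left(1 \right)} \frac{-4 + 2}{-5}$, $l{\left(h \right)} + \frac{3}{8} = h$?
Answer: $\frac{639441}{40} \approx 15986.0$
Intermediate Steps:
$a{\left(j \right)} = -1$ ($a{\left(j \right)} = 2 - 3 = -1$)
$H{\left(m \right)} = -2 + m^{2}$ ($H{\left(m \right)} = -2 + m m = -2 + m^{2}$)
$l{\left(h \right)} = - \frac{3}{8} + h$
$O = - \frac{28}{5}$ ($O = \left(-2 + 4^{2}\right) \left(-1\right) \frac{-4 + 2}{-5} = \left(-2 + 16\right) \left(-1\right) \left(\left(-2\right) \left(- \frac{1}{5}\right)\right) = 14 \left(-1\right) \frac{2}{5} = \left(-14\right) \frac{2}{5} = - \frac{28}{5} \approx -5.6$)
$L{\left(Q \right)} = \frac{112}{5}$ ($L{\left(Q \right)} = \left(- \frac{28}{5}\right) \left(-4\right) 1 = \frac{112}{5} \cdot 1 = \frac{112}{5}$)
$\left(L{\left(140 \right)} + 16010\right) + l{\left(-46 \right)} = \left(\frac{112}{5} + 16010\right) - \frac{371}{8} = \frac{80162}{5} - \frac{371}{8} = \frac{639441}{40}$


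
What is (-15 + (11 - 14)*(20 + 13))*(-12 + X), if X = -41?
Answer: 6042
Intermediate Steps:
(-15 + (11 - 14)*(20 + 13))*(-12 + X) = (-15 + (11 - 14)*(20 + 13))*(-12 - 41) = (-15 - 3*33)*(-53) = (-15 - 99)*(-53) = -114*(-53) = 6042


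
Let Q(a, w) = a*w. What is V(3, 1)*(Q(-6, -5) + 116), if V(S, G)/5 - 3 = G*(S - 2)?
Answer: 2920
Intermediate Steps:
V(S, G) = 15 + 5*G*(-2 + S) (V(S, G) = 15 + 5*(G*(S - 2)) = 15 + 5*(G*(-2 + S)) = 15 + 5*G*(-2 + S))
V(3, 1)*(Q(-6, -5) + 116) = (15 - 10*1 + 5*1*3)*(-6*(-5) + 116) = (15 - 10 + 15)*(30 + 116) = 20*146 = 2920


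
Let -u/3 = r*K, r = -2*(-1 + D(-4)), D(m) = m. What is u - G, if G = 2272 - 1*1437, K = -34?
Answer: 185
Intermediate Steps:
r = 10 (r = -2*(-1 - 4) = -2*(-5) = 10)
G = 835 (G = 2272 - 1437 = 835)
u = 1020 (u = -30*(-34) = -3*(-340) = 1020)
u - G = 1020 - 1*835 = 1020 - 835 = 185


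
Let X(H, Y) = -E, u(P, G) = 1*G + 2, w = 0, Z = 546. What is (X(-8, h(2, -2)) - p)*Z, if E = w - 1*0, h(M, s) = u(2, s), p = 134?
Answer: -73164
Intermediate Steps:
u(P, G) = 2 + G (u(P, G) = G + 2 = 2 + G)
h(M, s) = 2 + s
E = 0 (E = 0 - 1*0 = 0 + 0 = 0)
X(H, Y) = 0 (X(H, Y) = -1*0 = 0)
(X(-8, h(2, -2)) - p)*Z = (0 - 1*134)*546 = (0 - 134)*546 = -134*546 = -73164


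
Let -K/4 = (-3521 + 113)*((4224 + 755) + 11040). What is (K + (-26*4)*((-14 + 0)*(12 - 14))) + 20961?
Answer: 218389057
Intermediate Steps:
K = 218371008 (K = -4*(-3521 + 113)*((4224 + 755) + 11040) = -(-13632)*(4979 + 11040) = -(-13632)*16019 = -4*(-54592752) = 218371008)
(K + (-26*4)*((-14 + 0)*(12 - 14))) + 20961 = (218371008 + (-26*4)*((-14 + 0)*(12 - 14))) + 20961 = (218371008 - (-1456)*(-2)) + 20961 = (218371008 - 104*28) + 20961 = (218371008 - 2912) + 20961 = 218368096 + 20961 = 218389057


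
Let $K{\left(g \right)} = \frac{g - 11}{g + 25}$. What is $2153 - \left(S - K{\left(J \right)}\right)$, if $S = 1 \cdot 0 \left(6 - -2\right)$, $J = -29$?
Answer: $2163$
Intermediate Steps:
$K{\left(g \right)} = \frac{-11 + g}{25 + g}$
$S = 0$ ($S = 0 \left(6 + 2\right) = 0 \cdot 8 = 0$)
$2153 - \left(S - K{\left(J \right)}\right) = 2153 + \left(\frac{-11 - 29}{25 - 29} - 0\right) = 2153 + \left(\frac{1}{-4} \left(-40\right) + 0\right) = 2153 + \left(\left(- \frac{1}{4}\right) \left(-40\right) + 0\right) = 2153 + \left(10 + 0\right) = 2153 + 10 = 2163$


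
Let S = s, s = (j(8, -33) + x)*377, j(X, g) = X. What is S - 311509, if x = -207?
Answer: -386532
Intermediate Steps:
s = -75023 (s = (8 - 207)*377 = -199*377 = -75023)
S = -75023
S - 311509 = -75023 - 311509 = -386532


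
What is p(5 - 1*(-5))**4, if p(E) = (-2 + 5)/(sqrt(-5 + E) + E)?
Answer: 81/(10 + sqrt(5))**4 ≈ 0.0036134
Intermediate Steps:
p(E) = 3/(E + sqrt(-5 + E))
p(5 - 1*(-5))**4 = (3/((5 - 1*(-5)) + sqrt(-5 + (5 - 1*(-5)))))**4 = (3/((5 + 5) + sqrt(-5 + (5 + 5))))**4 = (3/(10 + sqrt(-5 + 10)))**4 = (3/(10 + sqrt(5)))**4 = 81/(10 + sqrt(5))**4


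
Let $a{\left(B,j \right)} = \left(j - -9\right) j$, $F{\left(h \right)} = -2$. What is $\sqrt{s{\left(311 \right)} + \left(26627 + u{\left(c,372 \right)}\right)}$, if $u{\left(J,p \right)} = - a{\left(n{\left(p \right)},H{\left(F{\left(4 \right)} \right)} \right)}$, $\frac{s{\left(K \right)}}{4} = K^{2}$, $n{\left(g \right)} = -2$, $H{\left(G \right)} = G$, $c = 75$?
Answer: $5 \sqrt{16541} \approx 643.06$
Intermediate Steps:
$s{\left(K \right)} = 4 K^{2}$
$a{\left(B,j \right)} = j \left(9 + j\right)$ ($a{\left(B,j \right)} = \left(j + 9\right) j = \left(9 + j\right) j = j \left(9 + j\right)$)
$u{\left(J,p \right)} = 14$ ($u{\left(J,p \right)} = - \left(-2\right) \left(9 - 2\right) = - \left(-2\right) 7 = \left(-1\right) \left(-14\right) = 14$)
$\sqrt{s{\left(311 \right)} + \left(26627 + u{\left(c,372 \right)}\right)} = \sqrt{4 \cdot 311^{2} + \left(26627 + 14\right)} = \sqrt{4 \cdot 96721 + 26641} = \sqrt{386884 + 26641} = \sqrt{413525} = 5 \sqrt{16541}$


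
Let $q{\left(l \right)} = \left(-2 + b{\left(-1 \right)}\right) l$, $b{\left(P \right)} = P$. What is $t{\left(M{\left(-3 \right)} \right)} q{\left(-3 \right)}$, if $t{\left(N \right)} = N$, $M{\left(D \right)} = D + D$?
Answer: $-54$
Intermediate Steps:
$M{\left(D \right)} = 2 D$
$q{\left(l \right)} = - 3 l$ ($q{\left(l \right)} = \left(-2 - 1\right) l = - 3 l$)
$t{\left(M{\left(-3 \right)} \right)} q{\left(-3 \right)} = 2 \left(-3\right) \left(\left(-3\right) \left(-3\right)\right) = \left(-6\right) 9 = -54$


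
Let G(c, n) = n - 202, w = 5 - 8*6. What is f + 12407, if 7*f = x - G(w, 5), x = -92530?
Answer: -5484/7 ≈ -783.43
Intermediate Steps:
w = -43 (w = 5 - 48 = -43)
G(c, n) = -202 + n
f = -92333/7 (f = (-92530 - (-202 + 5))/7 = (-92530 - 1*(-197))/7 = (-92530 + 197)/7 = (1/7)*(-92333) = -92333/7 ≈ -13190.)
f + 12407 = -92333/7 + 12407 = -5484/7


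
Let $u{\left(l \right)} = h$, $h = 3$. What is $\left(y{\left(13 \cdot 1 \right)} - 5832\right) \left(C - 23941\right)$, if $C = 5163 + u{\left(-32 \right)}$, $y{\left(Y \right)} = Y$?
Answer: $109251725$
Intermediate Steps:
$u{\left(l \right)} = 3$
$C = 5166$ ($C = 5163 + 3 = 5166$)
$\left(y{\left(13 \cdot 1 \right)} - 5832\right) \left(C - 23941\right) = \left(13 \cdot 1 - 5832\right) \left(5166 - 23941\right) = \left(13 - 5832\right) \left(-18775\right) = \left(-5819\right) \left(-18775\right) = 109251725$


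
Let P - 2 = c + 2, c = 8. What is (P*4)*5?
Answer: 240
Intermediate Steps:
P = 12 (P = 2 + (8 + 2) = 2 + 10 = 12)
(P*4)*5 = (12*4)*5 = 48*5 = 240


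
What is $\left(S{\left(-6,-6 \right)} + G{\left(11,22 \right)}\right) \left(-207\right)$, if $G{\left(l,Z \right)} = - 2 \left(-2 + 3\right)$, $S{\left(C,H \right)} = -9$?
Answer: $2277$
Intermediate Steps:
$G{\left(l,Z \right)} = -2$ ($G{\left(l,Z \right)} = \left(-2\right) 1 = -2$)
$\left(S{\left(-6,-6 \right)} + G{\left(11,22 \right)}\right) \left(-207\right) = \left(-9 - 2\right) \left(-207\right) = \left(-11\right) \left(-207\right) = 2277$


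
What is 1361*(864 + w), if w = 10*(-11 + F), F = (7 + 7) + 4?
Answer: 1271174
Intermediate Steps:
F = 18 (F = 14 + 4 = 18)
w = 70 (w = 10*(-11 + 18) = 10*7 = 70)
1361*(864 + w) = 1361*(864 + 70) = 1361*934 = 1271174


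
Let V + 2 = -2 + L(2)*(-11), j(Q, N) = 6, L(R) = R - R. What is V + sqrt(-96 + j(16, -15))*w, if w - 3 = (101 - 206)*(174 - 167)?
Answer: -4 - 2196*I*sqrt(10) ≈ -4.0 - 6944.4*I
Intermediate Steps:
L(R) = 0
w = -732 (w = 3 + (101 - 206)*(174 - 167) = 3 - 105*7 = 3 - 735 = -732)
V = -4 (V = -2 + (-2 + 0*(-11)) = -2 + (-2 + 0) = -2 - 2 = -4)
V + sqrt(-96 + j(16, -15))*w = -4 + sqrt(-96 + 6)*(-732) = -4 + sqrt(-90)*(-732) = -4 + (3*I*sqrt(10))*(-732) = -4 - 2196*I*sqrt(10)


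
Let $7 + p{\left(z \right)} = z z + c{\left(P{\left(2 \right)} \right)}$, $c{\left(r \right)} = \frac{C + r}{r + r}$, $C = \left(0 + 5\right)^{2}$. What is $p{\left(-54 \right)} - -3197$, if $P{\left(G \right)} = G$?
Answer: $\frac{24451}{4} \approx 6112.8$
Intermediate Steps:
$C = 25$ ($C = 5^{2} = 25$)
$c{\left(r \right)} = \frac{25 + r}{2 r}$ ($c{\left(r \right)} = \frac{25 + r}{r + r} = \frac{25 + r}{2 r}$)
$p{\left(z \right)} = - \frac{1}{4} + z^{2}$ ($p{\left(z \right)} = -7 + \left(z z + \frac{25 + 2}{2 \cdot 2}\right) = -7 + \left(z^{2} + \frac{1}{2} \cdot \frac{1}{2} \cdot 27\right) = -7 + \left(z^{2} + \frac{27}{4}\right) = -7 + \left(\frac{27}{4} + z^{2}\right) = - \frac{1}{4} + z^{2}$)
$p{\left(-54 \right)} - -3197 = \left(- \frac{1}{4} + \left(-54\right)^{2}\right) - -3197 = \left(- \frac{1}{4} + 2916\right) + 3197 = \frac{11663}{4} + 3197 = \frac{24451}{4}$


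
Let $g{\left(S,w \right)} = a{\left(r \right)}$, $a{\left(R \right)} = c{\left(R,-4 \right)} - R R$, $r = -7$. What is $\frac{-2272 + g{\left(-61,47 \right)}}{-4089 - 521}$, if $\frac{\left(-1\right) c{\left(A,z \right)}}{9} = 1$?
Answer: $\frac{233}{461} \approx 0.50542$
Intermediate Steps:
$c{\left(A,z \right)} = -9$ ($c{\left(A,z \right)} = \left(-9\right) 1 = -9$)
$a{\left(R \right)} = -9 - R^{2}$ ($a{\left(R \right)} = -9 - R R = -9 - R^{2}$)
$g{\left(S,w \right)} = -58$ ($g{\left(S,w \right)} = -9 - \left(-7\right)^{2} = -9 - 49 = -58$)
$\frac{-2272 + g{\left(-61,47 \right)}}{-4089 - 521} = \frac{-2272 - 58}{-4089 - 521} = - \frac{2330}{-4610} = \left(-2330\right) \left(- \frac{1}{4610}\right) = \frac{233}{461}$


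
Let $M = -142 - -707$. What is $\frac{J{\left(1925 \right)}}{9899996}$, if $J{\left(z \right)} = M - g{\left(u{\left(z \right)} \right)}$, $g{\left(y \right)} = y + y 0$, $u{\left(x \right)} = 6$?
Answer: $\frac{559}{9899996} \approx 5.6465 \cdot 10^{-5}$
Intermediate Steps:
$M = 565$ ($M = -142 + 707 = 565$)
$g{\left(y \right)} = y$ ($g{\left(y \right)} = y + 0 = y$)
$J{\left(z \right)} = 559$ ($J{\left(z \right)} = 565 - 6 = 559$)
$\frac{J{\left(1925 \right)}}{9899996} = \frac{559}{9899996}$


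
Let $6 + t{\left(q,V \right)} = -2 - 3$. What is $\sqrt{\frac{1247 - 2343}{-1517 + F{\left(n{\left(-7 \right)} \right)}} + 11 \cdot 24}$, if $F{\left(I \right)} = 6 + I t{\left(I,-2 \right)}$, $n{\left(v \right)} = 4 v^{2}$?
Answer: $\frac{4 \sqrt{222124858}}{3667} \approx 16.257$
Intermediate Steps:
$t{\left(q,V \right)} = -11$ ($t{\left(q,V \right)} = -6 - 5 = -11$)
$F{\left(I \right)} = 6 - 11 I$ ($F{\left(I \right)} = 6 + I \left(-11\right) = 6 - 11 I$)
$\sqrt{\frac{1247 - 2343}{-1517 + F{\left(n{\left(-7 \right)} \right)}} + 11 \cdot 24} = \sqrt{\frac{1247 - 2343}{-1517 + \left(6 - 11 \cdot 4 \left(-7\right)^{2}\right)} + 11 \cdot 24} = \sqrt{- \frac{1096}{-1517 + \left(6 - 11 \cdot 4 \cdot 49\right)} + 264} = \sqrt{- \frac{1096}{-1517 + \left(6 - 2156\right)} + 264} = \sqrt{- \frac{1096}{-1517 - 2150} + 264} = \sqrt{- \frac{1096}{-3667} + 264} = \sqrt{\left(-1096\right) \left(- \frac{1}{3667}\right) + 264} = \sqrt{\frac{1096}{3667} + 264} = \sqrt{\frac{969184}{3667}} = \frac{4 \sqrt{222124858}}{3667}$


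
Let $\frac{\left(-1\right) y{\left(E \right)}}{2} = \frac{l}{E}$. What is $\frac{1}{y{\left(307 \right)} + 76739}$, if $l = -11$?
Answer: $\frac{307}{23558895} \approx 1.3031 \cdot 10^{-5}$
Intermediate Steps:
$y{\left(E \right)} = \frac{22}{E}$ ($y{\left(E \right)} = - 2 \left(- \frac{11}{E}\right) = \frac{22}{E}$)
$\frac{1}{y{\left(307 \right)} + 76739} = \frac{1}{\frac{22}{307} + 76739} = \frac{1}{\frac{23558895}{307}} = \frac{307}{23558895}$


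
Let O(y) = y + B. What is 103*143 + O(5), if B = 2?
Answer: 14736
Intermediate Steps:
O(y) = 2 + y (O(y) = y + 2 = 2 + y)
103*143 + O(5) = 103*143 + (2 + 5) = 14729 + 7 = 14736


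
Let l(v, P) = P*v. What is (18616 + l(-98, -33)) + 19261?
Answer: 41111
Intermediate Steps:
(18616 + l(-98, -33)) + 19261 = (18616 - 33*(-98)) + 19261 = (18616 + 3234) + 19261 = 21850 + 19261 = 41111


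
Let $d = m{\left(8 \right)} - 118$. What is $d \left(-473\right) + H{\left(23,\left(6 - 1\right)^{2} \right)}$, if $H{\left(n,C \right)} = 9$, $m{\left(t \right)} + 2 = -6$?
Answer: $59607$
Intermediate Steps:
$m{\left(t \right)} = -8$ ($m{\left(t \right)} = -2 - 6 = -8$)
$d = -126$ ($d = -8 - 118 = -126$)
$d \left(-473\right) + H{\left(23,\left(6 - 1\right)^{2} \right)} = \left(-126\right) \left(-473\right) + 9 = 59598 + 9 = 59607$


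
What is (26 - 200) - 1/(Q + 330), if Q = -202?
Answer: -22273/128 ≈ -174.01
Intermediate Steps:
(26 - 200) - 1/(Q + 330) = (26 - 200) - 1/(-202 + 330) = -174 - 1/128 = -22273/128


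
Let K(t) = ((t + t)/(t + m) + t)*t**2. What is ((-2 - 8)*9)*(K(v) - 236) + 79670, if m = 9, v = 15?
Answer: -456305/2 ≈ -2.2815e+5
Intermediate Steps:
K(t) = t**2*(t + 2*t/(9 + t)) (K(t) = ((t + t)/(t + 9) + t)*t**2 = ((2*t)/(9 + t) + t)*t**2 = (2*t/(9 + t) + t)*t**2 = (t + 2*t/(9 + t))*t**2 = t**2*(t + 2*t/(9 + t)))
((-2 - 8)*9)*(K(v) - 236) + 79670 = ((-2 - 8)*9)*(15**3*(11 + 15)/(9 + 15) - 236) + 79670 = (-10*9)*(3375*26/24 - 236) + 79670 = -90*(3375*(1/24)*26 - 236) + 79670 = -90*(14625/4 - 236) + 79670 = -90*13681/4 + 79670 = -615645/2 + 79670 = -456305/2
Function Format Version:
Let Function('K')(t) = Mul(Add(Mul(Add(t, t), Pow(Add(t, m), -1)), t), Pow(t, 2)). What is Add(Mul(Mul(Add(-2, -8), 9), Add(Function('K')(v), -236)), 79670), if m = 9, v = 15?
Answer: Rational(-456305, 2) ≈ -2.2815e+5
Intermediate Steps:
Function('K')(t) = Mul(Pow(t, 2), Add(t, Mul(2, t, Pow(Add(9, t), -1)))) (Function('K')(t) = Mul(Add(Mul(Add(t, t), Pow(Add(t, 9), -1)), t), Pow(t, 2)) = Mul(Add(Mul(Mul(2, t), Pow(Add(9, t), -1)), t), Pow(t, 2)) = Mul(Add(Mul(2, t, Pow(Add(9, t), -1)), t), Pow(t, 2)) = Mul(Add(t, Mul(2, t, Pow(Add(9, t), -1))), Pow(t, 2)) = Mul(Pow(t, 2), Add(t, Mul(2, t, Pow(Add(9, t), -1)))))
Add(Mul(Mul(Add(-2, -8), 9), Add(Function('K')(v), -236)), 79670) = Add(Mul(Mul(Add(-2, -8), 9), Add(Mul(Pow(15, 3), Pow(Add(9, 15), -1), Add(11, 15)), -236)), 79670) = Add(Mul(Mul(-10, 9), Add(Mul(3375, Pow(24, -1), 26), -236)), 79670) = Add(Mul(-90, Add(Mul(3375, Rational(1, 24), 26), -236)), 79670) = Add(Mul(-90, Add(Rational(14625, 4), -236)), 79670) = Add(Mul(-90, Rational(13681, 4)), 79670) = Add(Rational(-615645, 2), 79670) = Rational(-456305, 2)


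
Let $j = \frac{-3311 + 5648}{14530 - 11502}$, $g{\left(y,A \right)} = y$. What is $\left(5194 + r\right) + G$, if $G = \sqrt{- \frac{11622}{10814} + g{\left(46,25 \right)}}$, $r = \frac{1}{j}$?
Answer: $\frac{12141406}{2337} + \frac{\sqrt{1313419777}}{5407} \approx 5202.0$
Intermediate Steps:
$j = \frac{2337}{3028} \approx 0.7718$
$r = \frac{3028}{2337}$ ($r = \frac{1}{\frac{2337}{3028}} = \frac{3028}{2337} \approx 1.2957$)
$G = \frac{\sqrt{1313419777}}{5407}$ ($G = \sqrt{- \frac{11622}{10814} + 46} = \sqrt{\left(-11622\right) \frac{1}{10814} + 46} = \sqrt{- \frac{5811}{5407} + 46} = \sqrt{\frac{242911}{5407}} = \frac{\sqrt{1313419777}}{5407} \approx 6.7026$)
$\left(5194 + r\right) + G = \left(5194 + \frac{3028}{2337}\right) + \frac{\sqrt{1313419777}}{5407} = \frac{12141406}{2337} + \frac{\sqrt{1313419777}}{5407}$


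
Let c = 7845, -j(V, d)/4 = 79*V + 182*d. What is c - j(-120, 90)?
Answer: 35445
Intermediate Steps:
j(V, d) = -728*d - 316*V (j(V, d) = -4*(79*V + 182*d) = -728*d - 316*V)
c - j(-120, 90) = 7845 - (-728*90 - 316*(-120)) = 7845 - (-65520 + 37920) = 7845 - 1*(-27600) = 7845 + 27600 = 35445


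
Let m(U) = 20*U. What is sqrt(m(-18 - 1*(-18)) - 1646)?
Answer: I*sqrt(1646) ≈ 40.571*I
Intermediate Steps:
sqrt(m(-18 - 1*(-18)) - 1646) = sqrt(20*(-18 - 1*(-18)) - 1646) = sqrt(20*(-18 + 18) - 1646) = sqrt(20*0 - 1646) = sqrt(0 - 1646) = sqrt(-1646) = I*sqrt(1646)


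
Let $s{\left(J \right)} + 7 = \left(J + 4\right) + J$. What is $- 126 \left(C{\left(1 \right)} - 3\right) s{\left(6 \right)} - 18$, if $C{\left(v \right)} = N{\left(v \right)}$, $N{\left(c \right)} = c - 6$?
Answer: $9054$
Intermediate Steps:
$N{\left(c \right)} = -6 + c$ ($N{\left(c \right)} = c - 6 = -6 + c$)
$s{\left(J \right)} = -3 + 2 J$ ($s{\left(J \right)} = -7 + \left(\left(J + 4\right) + J\right) = -7 + \left(\left(4 + J\right) + J\right) = -7 + \left(4 + 2 J\right) = -3 + 2 J$)
$C{\left(v \right)} = -6 + v$
$- 126 \left(C{\left(1 \right)} - 3\right) s{\left(6 \right)} - 18 = - 126 \left(\left(-6 + 1\right) - 3\right) \left(-3 + 2 \cdot 6\right) - 18 = - 126 \left(-5 - 3\right) \left(-3 + 12\right) - 18 = - 126 \left(\left(-8\right) 9\right) - 18 = \left(-126\right) \left(-72\right) - 18 = 9072 - 18 = 9054$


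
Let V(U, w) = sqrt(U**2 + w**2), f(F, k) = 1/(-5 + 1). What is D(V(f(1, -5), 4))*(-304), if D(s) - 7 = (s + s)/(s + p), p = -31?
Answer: -32016976/15119 + 75392*sqrt(257)/15119 ≈ -2037.7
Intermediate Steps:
f(F, k) = -1/4 (f(F, k) = 1/(-4) = -1/4)
D(s) = 7 + 2*s/(-31 + s) (D(s) = 7 + (s + s)/(s - 31) = 7 + (2*s)/(-31 + s) = 7 + 2*s/(-31 + s))
D(V(f(1, -5), 4))*(-304) = ((-217 + 9*sqrt((-1/4)**2 + 4**2))/(-31 + sqrt((-1/4)**2 + 4**2)))*(-304) = ((-217 + 9*sqrt(1/16 + 16))/(-31 + sqrt(1/16 + 16)))*(-304) = ((-217 + 9*sqrt(257/16))/(-31 + sqrt(257/16)))*(-304) = ((-217 + 9*(sqrt(257)/4))/(-31 + sqrt(257)/4))*(-304) = ((-217 + 9*sqrt(257)/4)/(-31 + sqrt(257)/4))*(-304) = -304*(-217 + 9*sqrt(257)/4)/(-31 + sqrt(257)/4)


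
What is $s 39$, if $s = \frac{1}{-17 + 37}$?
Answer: $\frac{39}{20} \approx 1.95$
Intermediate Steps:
$s = \frac{1}{20} \approx 0.05$
$s 39 = \frac{1}{20} \cdot 39 = \frac{39}{20}$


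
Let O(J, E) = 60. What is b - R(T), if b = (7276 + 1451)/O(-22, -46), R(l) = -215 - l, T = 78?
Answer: 8769/20 ≈ 438.45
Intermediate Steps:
b = 2909/20 (b = (7276 + 1451)/60 = 8727*(1/60) = 2909/20 ≈ 145.45)
b - R(T) = 2909/20 - (-215 - 1*78) = 2909/20 - (-215 - 78) = 2909/20 - 1*(-293) = 2909/20 + 293 = 8769/20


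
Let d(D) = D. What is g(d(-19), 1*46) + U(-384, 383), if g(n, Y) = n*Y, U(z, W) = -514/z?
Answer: -167551/192 ≈ -872.66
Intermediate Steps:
g(n, Y) = Y*n
g(d(-19), 1*46) + U(-384, 383) = (1*46)*(-19) - 514/(-384) = 46*(-19) - 514*(-1/384) = -874 + 257/192 = -167551/192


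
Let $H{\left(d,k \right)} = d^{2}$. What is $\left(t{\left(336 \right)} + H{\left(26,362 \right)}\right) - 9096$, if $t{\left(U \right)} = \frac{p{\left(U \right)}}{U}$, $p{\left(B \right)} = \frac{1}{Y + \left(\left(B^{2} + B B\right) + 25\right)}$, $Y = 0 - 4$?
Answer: $- \frac{638852074559}{75873168} \approx -8420.0$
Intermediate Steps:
$Y = -4$ ($Y = 0 - 4 = -4$)
$p{\left(B \right)} = \frac{1}{21 + 2 B^{2}}$ ($p{\left(B \right)} = \frac{1}{-4 + \left(\left(B^{2} + B B\right) + 25\right)} = \frac{1}{-4 + \left(\left(B^{2} + B^{2}\right) + 25\right)} = \frac{1}{-4 + \left(2 B^{2} + 25\right)} = \frac{1}{-4 + \left(25 + 2 B^{2}\right)} = \frac{1}{21 + 2 B^{2}}$)
$t{\left(U \right)} = \frac{1}{U \left(21 + 2 U^{2}\right)}$ ($t{\left(U \right)} = \frac{1}{\left(21 + 2 U^{2}\right) U} = \frac{1}{U \left(21 + 2 U^{2}\right)}$)
$\left(t{\left(336 \right)} + H{\left(26,362 \right)}\right) - 9096 = \left(\frac{1}{336 \left(21 + 2 \cdot 336^{2}\right)} + 26^{2}\right) - 9096 = \left(\frac{1}{336 \left(21 + 2 \cdot 112896\right)} + 676\right) - 9096 = \left(\frac{1}{336 \left(21 + 225792\right)} + 676\right) - 9096 = \left(\frac{1}{336 \cdot 225813} + 676\right) - 9096 = \left(\frac{1}{336} \cdot \frac{1}{225813} + 676\right) - 9096 = \left(\frac{1}{75873168} + 676\right) - 9096 = \frac{51290261569}{75873168} - 9096 = - \frac{638852074559}{75873168}$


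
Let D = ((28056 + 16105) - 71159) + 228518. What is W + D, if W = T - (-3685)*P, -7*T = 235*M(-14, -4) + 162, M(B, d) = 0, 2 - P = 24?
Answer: 842988/7 ≈ 1.2043e+5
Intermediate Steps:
P = -22 (P = 2 - 1*24 = 2 - 24 = -22)
T = -162/7 (T = -(235*0 + 162)/7 = -(0 + 162)/7 = -⅐*162 = -162/7 ≈ -23.143)
D = 201520 (D = (44161 - 71159) + 228518 = -26998 + 228518 = 201520)
W = -567652/7 (W = -162/7 - (-3685)*(-22) = -162/7 - 1*81070 = -162/7 - 81070 = -567652/7 ≈ -81093.)
W + D = -567652/7 + 201520 = 842988/7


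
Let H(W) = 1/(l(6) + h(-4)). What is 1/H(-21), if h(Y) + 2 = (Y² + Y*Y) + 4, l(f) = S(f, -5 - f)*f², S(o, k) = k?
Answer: -362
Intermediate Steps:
l(f) = f²*(-5 - f) (l(f) = (-5 - f)*f² = f²*(-5 - f))
h(Y) = 2 + 2*Y² (h(Y) = -2 + ((Y² + Y*Y) + 4) = -2 + ((Y² + Y²) + 4) = -2 + (2*Y² + 4) = -2 + (4 + 2*Y²) = 2 + 2*Y²)
H(W) = -1/362 (H(W) = 1/(6²*(-5 - 1*6) + (2 + 2*(-4)²)) = 1/(36*(-5 - 6) + (2 + 2*16)) = 1/(36*(-11) + (2 + 32)) = 1/(-396 + 34) = 1/(-362) = -1/362)
1/H(-21) = 1/(-1/362) = -362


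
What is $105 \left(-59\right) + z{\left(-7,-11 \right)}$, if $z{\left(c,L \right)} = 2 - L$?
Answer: $-6182$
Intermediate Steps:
$105 \left(-59\right) + z{\left(-7,-11 \right)} = 105 \left(-59\right) + \left(2 - -11\right) = -6195 + \left(2 + 11\right) = -6195 + 13 = -6182$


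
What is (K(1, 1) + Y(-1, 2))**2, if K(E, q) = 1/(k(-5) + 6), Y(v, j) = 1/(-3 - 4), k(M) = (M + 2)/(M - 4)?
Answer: 4/17689 ≈ 0.00022613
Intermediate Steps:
k(M) = (2 + M)/(-4 + M)
Y(v, j) = -1/7 (Y(v, j) = 1/(-7) = -1/7)
K(E, q) = 3/19 (K(E, q) = 1/((2 - 5)/(-4 - 5) + 6) = 1/(-3/(-9) + 6) = 1/(-1/9*(-3) + 6) = 1/(1/3 + 6) = 1/(19/3) = 3/19)
(K(1, 1) + Y(-1, 2))**2 = (3/19 - 1/7)**2 = (2/133)**2 = 4/17689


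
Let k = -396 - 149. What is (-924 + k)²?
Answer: 2157961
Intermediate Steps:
k = -545
(-924 + k)² = (-924 - 545)² = (-1469)² = 2157961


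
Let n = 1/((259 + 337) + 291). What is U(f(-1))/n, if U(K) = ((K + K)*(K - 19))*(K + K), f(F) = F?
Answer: -70960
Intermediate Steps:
n = 1/887 (n = 1/(596 + 291) = 1/887 ≈ 0.0011274)
U(K) = 4*K²*(-19 + K) (U(K) = ((2*K)*(-19 + K))*(2*K) = (2*K*(-19 + K))*(2*K) = 4*K²*(-19 + K))
U(f(-1))/n = (4*(-1)²*(-19 - 1))/(1/887) = (4*1*(-20))*887 = -80*887 = -70960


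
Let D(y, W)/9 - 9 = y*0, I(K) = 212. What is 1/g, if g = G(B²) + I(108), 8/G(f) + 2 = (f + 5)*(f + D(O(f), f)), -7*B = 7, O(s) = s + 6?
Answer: 245/51944 ≈ 0.0047166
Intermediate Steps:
O(s) = 6 + s
B = -1 (B = -⅐*7 = -1)
D(y, W) = 81 (D(y, W) = 81 + 9*(y*0) = 81 + 9*0 = 81 + 0 = 81)
G(f) = 8/(-2 + (5 + f)*(81 + f)) (G(f) = 8/(-2 + (f + 5)*(f + 81)) = 8/(-2 + (5 + f)*(81 + f)))
g = 51944/245 (g = 8/(403 + ((-1)²)² + 86*(-1)²) + 212 = 8/(403 + 1² + 86*1) + 212 = 8/(403 + 1 + 86) + 212 = 8/490 + 212 = 8*(1/490) + 212 = 4/245 + 212 = 51944/245 ≈ 212.02)
1/g = 1/(51944/245) = 245/51944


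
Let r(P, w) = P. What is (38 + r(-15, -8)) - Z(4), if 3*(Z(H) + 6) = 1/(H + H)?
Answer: 695/24 ≈ 28.958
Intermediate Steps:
Z(H) = -6 + 1/(6*H) (Z(H) = -6 + 1/(3*(H + H)) = -6 + 1/(3*((2*H))) = -6 + (1/(2*H))/3 = -6 + 1/(6*H))
(38 + r(-15, -8)) - Z(4) = (38 - 15) - (-6 + (1/6)/4) = 23 - (-6 + (1/6)*(1/4)) = 23 - (-6 + 1/24) = 23 - 1*(-143/24) = 23 + 143/24 = 695/24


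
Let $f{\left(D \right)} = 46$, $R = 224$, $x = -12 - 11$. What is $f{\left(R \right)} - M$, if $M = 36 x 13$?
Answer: $10810$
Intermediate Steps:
$x = -23$
$M = -10764$ ($M = 36 \left(-23\right) 13 = \left(-828\right) 13 = -10764$)
$f{\left(R \right)} - M = 46 - -10764 = 46 + 10764 = 10810$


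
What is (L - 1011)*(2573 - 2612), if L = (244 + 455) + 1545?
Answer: -48087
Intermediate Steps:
L = 2244 (L = 699 + 1545 = 2244)
(L - 1011)*(2573 - 2612) = (2244 - 1011)*(2573 - 2612) = 1233*(-39) = -48087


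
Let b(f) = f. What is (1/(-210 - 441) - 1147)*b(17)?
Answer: -12693866/651 ≈ -19499.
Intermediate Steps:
(1/(-210 - 441) - 1147)*b(17) = (1/(-210 - 441) - 1147)*17 = (1/(-651) - 1147)*17 = (-1/651 - 1147)*17 = -746698/651*17 = -12693866/651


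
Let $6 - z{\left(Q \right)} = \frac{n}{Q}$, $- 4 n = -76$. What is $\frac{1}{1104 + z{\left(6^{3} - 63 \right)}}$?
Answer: $\frac{153}{169811} \approx 0.000901$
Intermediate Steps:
$n = 19$ ($n = \left(- \frac{1}{4}\right) \left(-76\right) = 19$)
$z{\left(Q \right)} = 6 - \frac{19}{Q}$
$\frac{1}{1104 + z{\left(6^{3} - 63 \right)}} = \frac{1}{1104 + \left(6 - \frac{19}{6^{3} - 63}\right)} = \frac{1}{1104 + \left(6 - \frac{19}{216 - 63}\right)} = \frac{1}{1104 + \left(6 - \frac{19}{153}\right)} = \frac{1}{1104 + \frac{899}{153}} = \frac{1}{\frac{169811}{153}} = \frac{153}{169811}$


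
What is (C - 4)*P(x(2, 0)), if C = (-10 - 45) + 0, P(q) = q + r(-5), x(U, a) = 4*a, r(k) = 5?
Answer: -295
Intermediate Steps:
P(q) = 5 + q (P(q) = q + 5 = 5 + q)
C = -55 (C = -55 + 0 = -55)
(C - 4)*P(x(2, 0)) = (-55 - 4)*(5 + 4*0) = -59*(5 + 0) = -59*5 = -295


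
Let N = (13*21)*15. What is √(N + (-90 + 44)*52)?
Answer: √1703 ≈ 41.267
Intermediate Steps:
N = 4095 (N = 273*15 = 4095)
√(N + (-90 + 44)*52) = √(4095 + (-90 + 44)*52) = √(4095 - 46*52) = √(4095 - 2392) = √1703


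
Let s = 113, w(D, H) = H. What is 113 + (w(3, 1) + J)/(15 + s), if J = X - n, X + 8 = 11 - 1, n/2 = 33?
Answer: 14401/128 ≈ 112.51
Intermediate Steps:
n = 66 (n = 2*33 = 66)
X = 2 (X = -8 + (11 - 1) = -8 + 10 = 2)
J = -64 (J = 2 - 1*66 = 2 - 66 = -64)
113 + (w(3, 1) + J)/(15 + s) = 113 + (1 - 64)/(15 + 113) = 113 - 63/128 = 14401/128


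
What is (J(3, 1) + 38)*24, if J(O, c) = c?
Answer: 936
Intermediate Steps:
(J(3, 1) + 38)*24 = (1 + 38)*24 = 39*24 = 936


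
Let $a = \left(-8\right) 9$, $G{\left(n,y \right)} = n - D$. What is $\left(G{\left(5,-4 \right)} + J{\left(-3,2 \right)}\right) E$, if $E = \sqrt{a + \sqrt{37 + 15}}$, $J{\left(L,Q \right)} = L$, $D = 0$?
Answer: $2 \sqrt{-72 + 2 \sqrt{13}} \approx 16.098 i$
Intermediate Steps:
$G{\left(n,y \right)} = n$ ($G{\left(n,y \right)} = n - 0 = n + 0 = n$)
$a = -72$
$E = \sqrt{-72 + 2 \sqrt{13}}$ ($E = \sqrt{-72 + \sqrt{37 + 15}} = \sqrt{-72 + \sqrt{52}} = \sqrt{-72 + 2 \sqrt{13}} \approx 8.0491 i$)
$\left(G{\left(5,-4 \right)} + J{\left(-3,2 \right)}\right) E = \left(5 - 3\right) \sqrt{-72 + 2 \sqrt{13}} = 2 \sqrt{-72 + 2 \sqrt{13}}$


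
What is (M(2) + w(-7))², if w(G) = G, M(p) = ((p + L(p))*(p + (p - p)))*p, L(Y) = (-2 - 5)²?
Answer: 38809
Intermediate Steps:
L(Y) = 49 (L(Y) = (-7)² = 49)
M(p) = p²*(49 + p) (M(p) = ((p + 49)*(p + (p - p)))*p = ((49 + p)*(p + 0))*p = ((49 + p)*p)*p = (p*(49 + p))*p = p²*(49 + p))
(M(2) + w(-7))² = (2²*(49 + 2) - 7)² = (4*51 - 7)² = (204 - 7)² = 197² = 38809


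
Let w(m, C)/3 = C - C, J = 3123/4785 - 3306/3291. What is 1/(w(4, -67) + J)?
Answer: -1749715/615713 ≈ -2.8418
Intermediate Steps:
J = -615713/1749715 (J = 3123*(1/4785) - 3306*1/3291 = 1041/1595 - 1102/1097 = -615713/1749715 ≈ -0.35189)
w(m, C) = 0 (w(m, C) = 3*(C - C) = 3*0 = 0)
1/(w(4, -67) + J) = 1/(0 - 615713/1749715) = 1/(-615713/1749715) = -1749715/615713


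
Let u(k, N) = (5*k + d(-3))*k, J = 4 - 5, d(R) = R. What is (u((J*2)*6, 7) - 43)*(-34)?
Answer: -24242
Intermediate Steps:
J = -1
u(k, N) = k*(-3 + 5*k) (u(k, N) = (5*k - 3)*k = (-3 + 5*k)*k = k*(-3 + 5*k))
(u((J*2)*6, 7) - 43)*(-34) = ((-1*2*6)*(-3 + 5*(-1*2*6)) - 43)*(-34) = ((-2*6)*(-3 + 5*(-2*6)) - 43)*(-34) = (-12*(-3 + 5*(-12)) - 43)*(-34) = (-12*(-3 - 60) - 43)*(-34) = (-12*(-63) - 43)*(-34) = (756 - 43)*(-34) = 713*(-34) = -24242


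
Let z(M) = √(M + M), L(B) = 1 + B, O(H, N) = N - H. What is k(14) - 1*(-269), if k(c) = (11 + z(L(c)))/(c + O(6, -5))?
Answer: 818/3 + √30/3 ≈ 274.49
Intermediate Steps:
z(M) = √2*√M (z(M) = √(2*M) = √2*√M)
k(c) = (11 + √2*√(1 + c))/(-11 + c) (k(c) = (11 + √2*√(1 + c))/(c + (-5 - 1*6)) = (11 + √2*√(1 + c))/(c + (-5 - 6)) = (11 + √2*√(1 + c))/(c - 11) = (11 + √2*√(1 + c))/(-11 + c))
k(14) - 1*(-269) = (11 + √(2 + 2*14))/(-11 + 14) - 1*(-269) = (11 + √(2 + 28))/3 + 269 = (11 + √30)/3 + 269 = (11/3 + √30/3) + 269 = 818/3 + √30/3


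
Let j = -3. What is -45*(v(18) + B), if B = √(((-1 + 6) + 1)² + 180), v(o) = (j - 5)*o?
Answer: 6480 - 270*√6 ≈ 5818.6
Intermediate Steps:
v(o) = -8*o (v(o) = (-3 - 5)*o = -8*o)
B = 6*√6 (B = √((5 + 1)² + 180) = √(6² + 180) = √(36 + 180) = √216 = 6*√6 ≈ 14.697)
-45*(v(18) + B) = -45*(-8*18 + 6*√6) = -45*(-144 + 6*√6) = 6480 - 270*√6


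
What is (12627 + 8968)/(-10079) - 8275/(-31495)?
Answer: -119346160/63487621 ≈ -1.8798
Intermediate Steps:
(12627 + 8968)/(-10079) - 8275/(-31495) = 21595*(-1/10079) - 8275*(-1/31495) = -21595/10079 + 1655/6299 = -119346160/63487621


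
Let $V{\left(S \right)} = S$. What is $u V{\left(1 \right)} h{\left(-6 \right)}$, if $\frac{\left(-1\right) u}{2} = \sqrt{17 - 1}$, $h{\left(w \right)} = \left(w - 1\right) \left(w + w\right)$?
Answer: $-672$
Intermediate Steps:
$h{\left(w \right)} = 2 w \left(-1 + w\right)$ ($h{\left(w \right)} = \left(-1 + w\right) 2 w = 2 w \left(-1 + w\right)$)
$u = -8$ ($u = - 2 \sqrt{17 - 1} = - 2 \sqrt{16} = \left(-2\right) 4 = -8$)
$u V{\left(1 \right)} h{\left(-6 \right)} = \left(-8\right) 1 \cdot 2 \left(-6\right) \left(-1 - 6\right) = - 8 \cdot 2 \left(-6\right) \left(-7\right) = \left(-8\right) 84 = -672$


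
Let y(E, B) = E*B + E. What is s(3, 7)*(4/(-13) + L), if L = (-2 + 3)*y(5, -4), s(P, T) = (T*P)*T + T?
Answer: -30646/13 ≈ -2357.4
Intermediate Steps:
s(P, T) = T + P*T**2 (s(P, T) = (P*T)*T + T = P*T**2 + T = T + P*T**2)
y(E, B) = E + B*E (y(E, B) = B*E + E = E + B*E)
L = -15 (L = (-2 + 3)*(5*(1 - 4)) = 1*(5*(-3)) = 1*(-15) = -15)
s(3, 7)*(4/(-13) + L) = (7*(1 + 3*7))*(4/(-13) - 15) = (7*(1 + 21))*(4*(-1/13) - 15) = (7*22)*(-4/13 - 15) = 154*(-199/13) = -30646/13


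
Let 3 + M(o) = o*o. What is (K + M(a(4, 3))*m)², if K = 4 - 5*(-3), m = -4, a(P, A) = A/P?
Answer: 13225/16 ≈ 826.56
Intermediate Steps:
M(o) = -3 + o² (M(o) = -3 + o*o = -3 + o²)
K = 19 (K = 4 + 15 = 19)
(K + M(a(4, 3))*m)² = (19 + (-3 + (3/4)²)*(-4))² = (19 + (-3 + (3*(¼))²)*(-4))² = (19 + (-3 + (¾)²)*(-4))² = (19 + (-3 + 9/16)*(-4))² = (19 - 39/16*(-4))² = (19 + 39/4)² = (115/4)² = 13225/16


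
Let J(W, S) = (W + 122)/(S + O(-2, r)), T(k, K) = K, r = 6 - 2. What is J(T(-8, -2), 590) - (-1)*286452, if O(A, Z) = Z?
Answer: 28358768/99 ≈ 2.8645e+5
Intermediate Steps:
r = 4
J(W, S) = (122 + W)/(4 + S) (J(W, S) = (W + 122)/(S + 4) = (122 + W)/(4 + S))
J(T(-8, -2), 590) - (-1)*286452 = (122 - 2)/(4 + 590) - (-1)*286452 = 120/594 - 1*(-286452) = (1/594)*120 + 286452 = 20/99 + 286452 = 28358768/99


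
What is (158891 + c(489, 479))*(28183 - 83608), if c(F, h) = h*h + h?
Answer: -21549849675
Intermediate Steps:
c(F, h) = h + h² (c(F, h) = h² + h = h + h²)
(158891 + c(489, 479))*(28183 - 83608) = (158891 + 479*(1 + 479))*(28183 - 83608) = (158891 + 479*480)*(-55425) = (158891 + 229920)*(-55425) = 388811*(-55425) = -21549849675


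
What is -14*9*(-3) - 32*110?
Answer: -3142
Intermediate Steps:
-14*9*(-3) - 32*110 = -126*(-3) - 1*3520 = 378 - 3520 = -3142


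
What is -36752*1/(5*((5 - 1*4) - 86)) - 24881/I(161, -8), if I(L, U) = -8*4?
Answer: 11750489/13600 ≈ 864.01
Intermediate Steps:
I(L, U) = -32
-36752*1/(5*((5 - 1*4) - 86)) - 24881/I(161, -8) = -36752*1/(5*((5 - 1*4) - 86)) - 24881/(-32) = -36752*1/(5*((5 - 4) - 86)) - 24881*(-1/32) = -36752*1/(5*(1 - 86)) + 24881/32 = -36752/((-85*5)) + 24881/32 = -36752/(-425) + 24881/32 = -36752*(-1/425) + 24881/32 = 36752/425 + 24881/32 = 11750489/13600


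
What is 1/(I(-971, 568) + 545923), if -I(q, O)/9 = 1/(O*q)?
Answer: 551528/301091820353 ≈ 1.8318e-6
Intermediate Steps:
I(q, O) = -9/(O*q)
1/(I(-971, 568) + 545923) = 1/(-9/(568*(-971)) + 545923) = 1/(-9*1/568*(-1/971) + 545923) = 1/(9/551528 + 545923) = 1/(301091820353/551528) = 551528/301091820353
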